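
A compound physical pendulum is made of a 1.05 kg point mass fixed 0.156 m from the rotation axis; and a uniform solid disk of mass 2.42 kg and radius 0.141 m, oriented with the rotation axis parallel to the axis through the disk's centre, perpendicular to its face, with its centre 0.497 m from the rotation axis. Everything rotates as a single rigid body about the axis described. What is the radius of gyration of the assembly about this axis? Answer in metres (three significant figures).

0.432

Point mass: I_cm = 0; centre at d = 0.156 m, so the parallel axis theorem gives I = 0 + (1.05)(0.156)² = 0.025553 kg m².
Solid disk: I_cm = (1/2)MR² = (1/2)(2.42)(0.141)² = 0.024056 kg m²; centre at d = 0.497 m, so the parallel axis theorem gives I = 0.024056 + (2.42)(0.497)² = 0.62182 kg m².
Total I = 0.64737 kg m²; total mass M = 3.47 kg.
k = √(I/M) = √(0.64737/3.47) = 0.43193 m.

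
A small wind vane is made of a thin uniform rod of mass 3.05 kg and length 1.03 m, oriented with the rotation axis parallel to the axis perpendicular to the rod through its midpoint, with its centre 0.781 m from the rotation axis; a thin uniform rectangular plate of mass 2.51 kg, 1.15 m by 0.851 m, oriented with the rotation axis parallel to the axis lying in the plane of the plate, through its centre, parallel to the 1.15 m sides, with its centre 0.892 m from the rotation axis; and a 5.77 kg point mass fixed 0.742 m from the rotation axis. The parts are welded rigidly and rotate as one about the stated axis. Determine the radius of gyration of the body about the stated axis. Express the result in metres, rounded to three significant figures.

0.811

Thin rod: I_cm = (1/12)ML² = (1/12)(3.05)(1.03)² = 0.26965 kg m²; centre at d = 0.781 m, so the parallel axis theorem gives I = 0.26965 + (3.05)(0.781)² = 2.13 kg m².
Rectangular plate: I_cm = (1/12)Mb² = (1/12)(2.51)(0.851)² = 0.15148 kg m²; centre at d = 0.892 m, so the parallel axis theorem gives I = 0.15148 + (2.51)(0.892)² = 2.1486 kg m².
Point mass: I_cm = 0; centre at d = 0.742 m, so the parallel axis theorem gives I = 0 + (5.77)(0.742)² = 3.1768 kg m².
Total I = 7.4554 kg m²; total mass M = 11.33 kg.
k = √(I/M) = √(7.4554/11.33) = 0.81118 m.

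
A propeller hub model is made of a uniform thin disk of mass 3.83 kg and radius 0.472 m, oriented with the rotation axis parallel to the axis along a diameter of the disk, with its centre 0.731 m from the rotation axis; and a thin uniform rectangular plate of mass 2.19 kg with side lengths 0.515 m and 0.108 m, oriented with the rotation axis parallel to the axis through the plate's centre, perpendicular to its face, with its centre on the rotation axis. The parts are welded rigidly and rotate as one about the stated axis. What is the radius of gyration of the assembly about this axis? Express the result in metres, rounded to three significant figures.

0.620

Thin disk: I_cm = (1/4)MR² = (1/4)(3.83)(0.472)² = 0.21332 kg m^2; centre at d = 0.731 m, so I = I_cm + Md² gives I = 0.21332 + (3.83)(0.731)² = 2.2599 kg m^2.
Rectangular plate: I_cm = (1/12)M(a²+b²) = (1/12)(2.19)[(0.515)² + (0.108)²] = 0.050532 kg m^2; axis through the centre, so I = 0.050532 kg m^2.
Total I = 2.3105 kg m^2; total mass M = 6.02 kg.
k = √(I/M) = √(2.3105/6.02) = 0.61951 m.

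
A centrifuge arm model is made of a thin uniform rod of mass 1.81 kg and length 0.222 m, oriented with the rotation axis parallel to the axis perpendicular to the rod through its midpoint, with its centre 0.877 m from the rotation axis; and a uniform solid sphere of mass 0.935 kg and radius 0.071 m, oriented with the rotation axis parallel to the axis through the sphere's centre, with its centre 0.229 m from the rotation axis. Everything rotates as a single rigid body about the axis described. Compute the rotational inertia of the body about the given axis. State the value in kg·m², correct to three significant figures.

1.45

Thin rod: I_cm = (1/12)ML² = (1/12)(1.81)(0.222)² = 0.0074337 kg·m²; centre at d = 0.877 m, so I = I_cm + Md² gives I = 0.0074337 + (1.81)(0.877)² = 1.3996 kg·m².
Solid sphere: I_cm = (2/5)MR² = (2/5)(0.935)(0.071)² = 0.0018853 kg·m²; centre at d = 0.229 m, so I = I_cm + Md² gives I = 0.0018853 + (0.935)(0.229)² = 0.050918 kg·m².
Total I = 1.3996 + 0.050918 = 1.4505 kg·m².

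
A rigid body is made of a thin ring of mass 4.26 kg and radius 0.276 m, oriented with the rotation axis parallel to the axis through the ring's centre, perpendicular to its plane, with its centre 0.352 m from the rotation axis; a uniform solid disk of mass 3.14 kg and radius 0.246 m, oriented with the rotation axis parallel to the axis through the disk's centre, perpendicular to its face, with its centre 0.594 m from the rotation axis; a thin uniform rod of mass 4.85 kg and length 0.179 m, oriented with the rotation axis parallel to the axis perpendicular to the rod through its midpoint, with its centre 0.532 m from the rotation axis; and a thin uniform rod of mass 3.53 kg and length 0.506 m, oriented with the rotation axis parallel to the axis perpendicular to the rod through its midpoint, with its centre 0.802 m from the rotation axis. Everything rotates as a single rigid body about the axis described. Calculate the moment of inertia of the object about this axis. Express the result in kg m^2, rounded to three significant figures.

Thin ring: I_cm = MR² = (4.26)(0.276)² = 0.32451 kg m^2; centre at d = 0.352 m, so the parallel axis theorem gives I = 0.32451 + (4.26)(0.352)² = 0.85234 kg m^2.
Solid disk: I_cm = (1/2)MR² = (1/2)(3.14)(0.246)² = 0.09501 kg m^2; centre at d = 0.594 m, so the parallel axis theorem gives I = 0.09501 + (3.14)(0.594)² = 1.2029 kg m^2.
Thin rod: I_cm = (1/12)ML² = (1/12)(4.85)(0.179)² = 0.01295 kg m^2; centre at d = 0.532 m, so the parallel axis theorem gives I = 0.01295 + (4.85)(0.532)² = 1.3856 kg m^2.
Thin rod: I_cm = (1/12)ML² = (1/12)(3.53)(0.506)² = 0.075317 kg m^2; centre at d = 0.802 m, so the parallel axis theorem gives I = 0.075317 + (3.53)(0.802)² = 2.3458 kg m^2.
Total I = 0.85234 + 1.2029 + 1.3856 + 2.3458 = 5.7867 kg m^2.

5.79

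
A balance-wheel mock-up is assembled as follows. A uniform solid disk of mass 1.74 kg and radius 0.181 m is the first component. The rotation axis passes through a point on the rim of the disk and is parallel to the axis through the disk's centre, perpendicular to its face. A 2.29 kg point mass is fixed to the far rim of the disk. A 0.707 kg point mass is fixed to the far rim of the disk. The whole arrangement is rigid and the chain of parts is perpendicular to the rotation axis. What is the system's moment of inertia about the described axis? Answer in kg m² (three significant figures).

Solid disk: I_cm = (1/2)MR² = (1/2)(1.74)(0.181)² = 0.028502 kg m²; centre at d = 0.181 m, so I = I_cm + Md² gives I = 0.028502 + (1.74)(0.181)² = 0.085506 kg m².
Point mass: I_cm = 0; centre at d = 0.181 + 0.181 = 0.362 m, so I = I_cm + Md² gives I = 0 + (2.29)(0.362)² = 0.30009 kg m².
Point mass: I_cm = 0; centre at d = 0.181 + 0.181 = 0.362 m, so I = I_cm + Md² gives I = 0 + (0.707)(0.362)² = 0.092648 kg m².
Total I = 0.085506 + 0.30009 + 0.092648 = 0.47825 kg m².

0.478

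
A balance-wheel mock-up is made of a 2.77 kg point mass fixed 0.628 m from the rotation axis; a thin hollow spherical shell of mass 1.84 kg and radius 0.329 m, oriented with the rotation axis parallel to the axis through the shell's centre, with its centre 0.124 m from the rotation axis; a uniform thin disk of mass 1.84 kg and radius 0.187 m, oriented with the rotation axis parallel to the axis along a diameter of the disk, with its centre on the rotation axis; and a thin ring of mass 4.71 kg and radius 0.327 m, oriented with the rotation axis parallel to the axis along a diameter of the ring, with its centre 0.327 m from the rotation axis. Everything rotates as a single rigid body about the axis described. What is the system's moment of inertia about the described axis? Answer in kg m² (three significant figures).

Point mass: I_cm = 0; centre at d = 0.628 m, so the parallel axis theorem gives I = 0 + (2.77)(0.628)² = 1.0924 kg m².
Spherical shell: I_cm = (2/3)MR² = (2/3)(1.84)(0.329)² = 0.13278 kg m²; centre at d = 0.124 m, so the parallel axis theorem gives I = 0.13278 + (1.84)(0.124)² = 0.16107 kg m².
Thin disk: I_cm = (1/4)MR² = (1/4)(1.84)(0.187)² = 0.016086 kg m²; axis through the centre, so I = 0.016086 kg m².
Thin ring: I_cm = (1/2)MR² = (1/2)(4.71)(0.327)² = 0.25182 kg m²; centre at d = 0.327 m, so the parallel axis theorem gives I = 0.25182 + (4.71)(0.327)² = 0.75545 kg m².
Total I = 1.0924 + 0.16107 + 0.016086 + 0.75545 = 2.0251 kg m².

2.03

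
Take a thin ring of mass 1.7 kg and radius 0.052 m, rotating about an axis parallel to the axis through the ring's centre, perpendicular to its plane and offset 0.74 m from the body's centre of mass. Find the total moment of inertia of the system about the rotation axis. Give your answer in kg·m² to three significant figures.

0.936

I_cm = MR² = (1.7)(0.052)² = 0.0045968 kg·m²; centre at d = 0.74 m, so I = I_cm + Md² gives I = 0.0045968 + (1.7)(0.74)² = 0.93552 kg·m².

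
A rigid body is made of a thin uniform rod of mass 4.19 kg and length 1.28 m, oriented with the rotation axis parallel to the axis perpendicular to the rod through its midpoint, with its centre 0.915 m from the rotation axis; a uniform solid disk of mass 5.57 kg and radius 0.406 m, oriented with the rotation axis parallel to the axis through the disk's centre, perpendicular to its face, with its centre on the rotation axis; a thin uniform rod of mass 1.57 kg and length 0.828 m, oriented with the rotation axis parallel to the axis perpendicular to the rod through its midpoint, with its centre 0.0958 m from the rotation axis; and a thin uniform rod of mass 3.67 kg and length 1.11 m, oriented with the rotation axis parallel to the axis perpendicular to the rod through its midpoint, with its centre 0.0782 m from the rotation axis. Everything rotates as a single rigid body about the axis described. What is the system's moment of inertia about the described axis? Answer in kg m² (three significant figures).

Thin rod: I_cm = (1/12)ML² = (1/12)(4.19)(1.28)² = 0.57207 kg m²; centre at d = 0.915 m, so the parallel axis theorem gives I = 0.57207 + (4.19)(0.915)² = 4.08 kg m².
Solid disk: I_cm = (1/2)MR² = (1/2)(5.57)(0.406)² = 0.45907 kg m²; axis through the centre, so I = 0.45907 kg m².
Thin rod: I_cm = (1/12)ML² = (1/12)(1.57)(0.828)² = 0.089697 kg m²; centre at d = 0.0958 m, so the parallel axis theorem gives I = 0.089697 + (1.57)(0.0958)² = 0.10411 kg m².
Thin rod: I_cm = (1/12)ML² = (1/12)(3.67)(1.11)² = 0.37682 kg m²; centre at d = 0.0782 m, so the parallel axis theorem gives I = 0.37682 + (3.67)(0.0782)² = 0.39926 kg m².
Total I = 4.08 + 0.45907 + 0.10411 + 0.39926 = 5.0425 kg m².

5.04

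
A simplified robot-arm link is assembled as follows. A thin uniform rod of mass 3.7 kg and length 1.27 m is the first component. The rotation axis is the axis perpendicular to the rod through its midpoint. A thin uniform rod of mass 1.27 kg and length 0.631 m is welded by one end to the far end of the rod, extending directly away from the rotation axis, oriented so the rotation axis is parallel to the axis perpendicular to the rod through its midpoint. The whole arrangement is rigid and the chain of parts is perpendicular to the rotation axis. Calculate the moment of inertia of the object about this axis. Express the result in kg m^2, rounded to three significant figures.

1.69

Thin rod: I_cm = (1/12)ML² = (1/12)(3.7)(1.27)² = 0.49731 kg m^2; axis through the centre, so I = 0.49731 kg m^2.
Thin rod: I_cm = (1/12)ML² = (1/12)(1.27)(0.631)² = 0.042139 kg m^2; centre at d = 0.635 + 0.3155 = 0.9505 m, so I = I_cm + Md² gives I = 0.042139 + (1.27)(0.9505)² = 1.1895 kg m^2.
Total I = 0.49731 + 1.1895 = 1.6868 kg m^2.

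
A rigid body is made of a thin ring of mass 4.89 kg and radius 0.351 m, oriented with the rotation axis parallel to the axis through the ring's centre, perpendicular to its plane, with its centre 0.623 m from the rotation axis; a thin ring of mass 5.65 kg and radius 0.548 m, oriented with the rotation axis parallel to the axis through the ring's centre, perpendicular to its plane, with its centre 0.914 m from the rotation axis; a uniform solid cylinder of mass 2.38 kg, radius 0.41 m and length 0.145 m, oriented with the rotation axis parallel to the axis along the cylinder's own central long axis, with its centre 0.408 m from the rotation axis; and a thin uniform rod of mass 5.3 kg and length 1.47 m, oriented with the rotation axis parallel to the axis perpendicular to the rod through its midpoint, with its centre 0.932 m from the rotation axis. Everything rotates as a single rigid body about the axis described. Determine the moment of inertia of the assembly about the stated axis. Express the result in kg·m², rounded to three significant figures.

15.1

Thin ring: I_cm = MR² = (4.89)(0.351)² = 0.60245 kg·m²; centre at d = 0.623 m, so the parallel axis theorem gives I = 0.60245 + (4.89)(0.623)² = 2.5004 kg·m².
Thin ring: I_cm = MR² = (5.65)(0.548)² = 1.6967 kg·m²; centre at d = 0.914 m, so the parallel axis theorem gives I = 1.6967 + (5.65)(0.914)² = 6.4167 kg·m².
Solid cylinder: I_cm = (1/2)MR² = (1/2)(2.38)(0.41)² = 0.20004 kg·m²; centre at d = 0.408 m, so the parallel axis theorem gives I = 0.20004 + (2.38)(0.408)² = 0.59622 kg·m².
Thin rod: I_cm = (1/12)ML² = (1/12)(5.3)(1.47)² = 0.9544 kg·m²; centre at d = 0.932 m, so the parallel axis theorem gives I = 0.9544 + (5.3)(0.932)² = 5.5581 kg·m².
Total I = 2.5004 + 6.4167 + 0.59622 + 5.5581 = 15.071 kg·m².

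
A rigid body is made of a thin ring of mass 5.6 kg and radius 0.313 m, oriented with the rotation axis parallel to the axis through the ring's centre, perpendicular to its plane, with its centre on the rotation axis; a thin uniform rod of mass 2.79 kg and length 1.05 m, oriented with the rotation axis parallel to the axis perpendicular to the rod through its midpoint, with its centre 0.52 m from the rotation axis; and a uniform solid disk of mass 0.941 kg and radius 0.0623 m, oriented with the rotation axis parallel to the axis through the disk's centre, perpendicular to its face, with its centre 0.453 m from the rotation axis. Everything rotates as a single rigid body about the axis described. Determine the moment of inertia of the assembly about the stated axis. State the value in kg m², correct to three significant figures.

1.75

Thin ring: I_cm = MR² = (5.6)(0.313)² = 0.54863 kg m²; axis through the centre, so I = 0.54863 kg m².
Thin rod: I_cm = (1/12)ML² = (1/12)(2.79)(1.05)² = 0.25633 kg m²; centre at d = 0.52 m, so the parallel axis theorem gives I = 0.25633 + (2.79)(0.52)² = 1.0107 kg m².
Solid disk: I_cm = (1/2)MR² = (1/2)(0.941)(0.0623)² = 0.0018261 kg m²; centre at d = 0.453 m, so the parallel axis theorem gives I = 0.0018261 + (0.941)(0.453)² = 0.19493 kg m².
Total I = 0.54863 + 1.0107 + 0.19493 = 1.7543 kg m².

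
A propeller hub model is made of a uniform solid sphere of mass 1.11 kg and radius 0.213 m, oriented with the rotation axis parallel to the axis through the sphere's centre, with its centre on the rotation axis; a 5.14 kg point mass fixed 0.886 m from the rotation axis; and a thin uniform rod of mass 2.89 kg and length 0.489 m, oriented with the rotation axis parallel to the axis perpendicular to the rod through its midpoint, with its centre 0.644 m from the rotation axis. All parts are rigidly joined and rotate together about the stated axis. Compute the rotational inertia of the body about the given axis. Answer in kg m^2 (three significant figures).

Solid sphere: I_cm = (2/5)MR² = (2/5)(1.11)(0.213)² = 0.020144 kg m^2; axis through the centre, so I = 0.020144 kg m^2.
Point mass: I_cm = 0; centre at d = 0.886 m, so I = I_cm + Md² gives I = 0 + (5.14)(0.886)² = 4.0349 kg m^2.
Thin rod: I_cm = (1/12)ML² = (1/12)(2.89)(0.489)² = 0.057588 kg m^2; centre at d = 0.644 m, so I = I_cm + Md² gives I = 0.057588 + (2.89)(0.644)² = 1.2562 kg m^2.
Total I = 0.020144 + 4.0349 + 1.2562 = 5.3112 kg m^2.

5.31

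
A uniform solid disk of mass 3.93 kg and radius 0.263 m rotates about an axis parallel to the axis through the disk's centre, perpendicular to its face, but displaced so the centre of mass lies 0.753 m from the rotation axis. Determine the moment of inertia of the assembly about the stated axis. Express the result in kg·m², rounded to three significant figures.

2.36

I_cm = (1/2)MR² = (1/2)(3.93)(0.263)² = 0.13592 kg·m²; centre at d = 0.753 m, so I = I_cm + Md² gives I = 0.13592 + (3.93)(0.753)² = 2.3643 kg·m².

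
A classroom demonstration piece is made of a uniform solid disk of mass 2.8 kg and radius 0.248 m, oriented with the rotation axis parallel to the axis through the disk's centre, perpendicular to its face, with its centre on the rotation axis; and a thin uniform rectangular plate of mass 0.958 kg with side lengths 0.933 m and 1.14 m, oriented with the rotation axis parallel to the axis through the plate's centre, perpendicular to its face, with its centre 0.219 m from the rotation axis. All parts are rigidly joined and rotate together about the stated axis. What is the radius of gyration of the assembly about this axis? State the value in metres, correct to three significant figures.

Solid disk: I_cm = (1/2)MR² = (1/2)(2.8)(0.248)² = 0.086106 kg m²; axis through the centre, so I = 0.086106 kg m².
Rectangular plate: I_cm = (1/12)M(a²+b²) = (1/12)(0.958)[(0.933)² + (1.14)²] = 0.17325 kg m²; centre at d = 0.219 m, so the parallel axis theorem gives I = 0.17325 + (0.958)(0.219)² = 0.21919 kg m².
Total I = 0.3053 kg m²; total mass M = 3.758 kg.
k = √(I/M) = √(0.3053/3.758) = 0.28503 m.

0.285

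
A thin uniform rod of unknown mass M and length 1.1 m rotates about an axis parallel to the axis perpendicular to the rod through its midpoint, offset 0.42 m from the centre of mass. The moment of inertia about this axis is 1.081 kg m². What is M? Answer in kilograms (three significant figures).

I = I_cm + Md² = (1/12)ML² + Md² = M·[0.0833333·(1.1)² + (0.42)²] = M·0.27723.
So M = 1.081 / 0.27723 = 3.8992 kg.

3.90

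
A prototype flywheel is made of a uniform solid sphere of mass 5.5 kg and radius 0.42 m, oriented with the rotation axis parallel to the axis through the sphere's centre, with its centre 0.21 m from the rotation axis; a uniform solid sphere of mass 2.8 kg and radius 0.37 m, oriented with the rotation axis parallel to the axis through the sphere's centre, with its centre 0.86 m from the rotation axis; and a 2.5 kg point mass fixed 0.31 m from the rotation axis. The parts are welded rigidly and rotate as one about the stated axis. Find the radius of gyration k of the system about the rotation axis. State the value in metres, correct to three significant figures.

0.535

Solid sphere: I_cm = (2/5)MR² = (2/5)(5.5)(0.42)² = 0.38808 kg m^2; centre at d = 0.21 m, so the parallel axis theorem gives I = 0.38808 + (5.5)(0.21)² = 0.63063 kg m^2.
Solid sphere: I_cm = (2/5)MR² = (2/5)(2.8)(0.37)² = 0.15333 kg m^2; centre at d = 0.86 m, so the parallel axis theorem gives I = 0.15333 + (2.8)(0.86)² = 2.2242 kg m^2.
Point mass: I_cm = 0; centre at d = 0.31 m, so the parallel axis theorem gives I = 0 + (2.5)(0.31)² = 0.24025 kg m^2.
Total I = 3.0951 kg m^2; total mass M = 10.8 kg.
k = √(I/M) = √(3.0951/10.8) = 0.53533 m.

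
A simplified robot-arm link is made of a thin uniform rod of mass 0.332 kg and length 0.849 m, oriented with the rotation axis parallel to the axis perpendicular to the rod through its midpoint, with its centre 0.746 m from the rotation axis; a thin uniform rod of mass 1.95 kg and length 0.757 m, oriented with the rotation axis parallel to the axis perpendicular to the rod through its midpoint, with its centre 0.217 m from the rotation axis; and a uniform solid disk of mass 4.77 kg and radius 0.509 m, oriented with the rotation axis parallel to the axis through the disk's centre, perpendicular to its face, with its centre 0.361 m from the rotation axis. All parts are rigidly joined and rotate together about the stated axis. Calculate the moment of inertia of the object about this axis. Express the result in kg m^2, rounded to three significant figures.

1.63

Thin rod: I_cm = (1/12)ML² = (1/12)(0.332)(0.849)² = 0.019942 kg m^2; centre at d = 0.746 m, so I = I_cm + Md² gives I = 0.019942 + (0.332)(0.746)² = 0.20471 kg m^2.
Thin rod: I_cm = (1/12)ML² = (1/12)(1.95)(0.757)² = 0.09312 kg m^2; centre at d = 0.217 m, so I = I_cm + Md² gives I = 0.09312 + (1.95)(0.217)² = 0.18494 kg m^2.
Solid disk: I_cm = (1/2)MR² = (1/2)(4.77)(0.509)² = 0.61791 kg m^2; centre at d = 0.361 m, so I = I_cm + Md² gives I = 0.61791 + (4.77)(0.361)² = 1.2395 kg m^2.
Total I = 0.20471 + 0.18494 + 1.2395 = 1.6292 kg m^2.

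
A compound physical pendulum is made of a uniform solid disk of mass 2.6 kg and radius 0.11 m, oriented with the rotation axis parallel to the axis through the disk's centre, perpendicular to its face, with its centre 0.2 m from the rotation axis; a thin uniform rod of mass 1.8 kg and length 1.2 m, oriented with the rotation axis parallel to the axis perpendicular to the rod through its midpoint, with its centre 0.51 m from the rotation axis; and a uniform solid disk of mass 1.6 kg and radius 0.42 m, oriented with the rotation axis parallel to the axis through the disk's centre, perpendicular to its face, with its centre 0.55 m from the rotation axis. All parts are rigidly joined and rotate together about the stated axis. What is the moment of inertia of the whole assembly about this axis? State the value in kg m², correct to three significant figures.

Solid disk: I_cm = (1/2)MR² = (1/2)(2.6)(0.11)² = 0.01573 kg m²; centre at d = 0.2 m, so I = I_cm + Md² gives I = 0.01573 + (2.6)(0.2)² = 0.11973 kg m².
Thin rod: I_cm = (1/12)ML² = (1/12)(1.8)(1.2)² = 0.216 kg m²; centre at d = 0.51 m, so I = I_cm + Md² gives I = 0.216 + (1.8)(0.51)² = 0.68418 kg m².
Solid disk: I_cm = (1/2)MR² = (1/2)(1.6)(0.42)² = 0.14112 kg m²; centre at d = 0.55 m, so I = I_cm + Md² gives I = 0.14112 + (1.6)(0.55)² = 0.62512 kg m².
Total I = 0.11973 + 0.68418 + 0.62512 = 1.429 kg m².

1.43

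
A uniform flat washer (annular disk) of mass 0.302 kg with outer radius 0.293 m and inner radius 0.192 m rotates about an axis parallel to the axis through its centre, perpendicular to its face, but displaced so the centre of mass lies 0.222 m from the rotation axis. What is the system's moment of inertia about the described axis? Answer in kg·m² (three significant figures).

I_cm = (1/2)M(R²+r²) = (1/2)(0.302)[(0.293)² + (0.192)²] = 0.01853 kg·m²; centre at d = 0.222 m, so the parallel axis theorem gives I = 0.01853 + (0.302)(0.222)² = 0.033413 kg·m².

0.0334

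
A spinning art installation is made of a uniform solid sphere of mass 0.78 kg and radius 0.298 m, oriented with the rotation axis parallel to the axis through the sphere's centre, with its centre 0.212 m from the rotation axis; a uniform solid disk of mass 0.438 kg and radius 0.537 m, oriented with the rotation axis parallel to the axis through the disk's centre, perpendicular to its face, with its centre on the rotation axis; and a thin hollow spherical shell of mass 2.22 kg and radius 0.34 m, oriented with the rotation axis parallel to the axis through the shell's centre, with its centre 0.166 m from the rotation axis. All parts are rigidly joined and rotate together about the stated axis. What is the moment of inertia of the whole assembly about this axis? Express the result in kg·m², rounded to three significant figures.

Solid sphere: I_cm = (2/5)MR² = (2/5)(0.78)(0.298)² = 0.027707 kg·m²; centre at d = 0.212 m, so I = I_cm + Md² gives I = 0.027707 + (0.78)(0.212)² = 0.062763 kg·m².
Solid disk: I_cm = (1/2)MR² = (1/2)(0.438)(0.537)² = 0.063153 kg·m²; axis through the centre, so I = 0.063153 kg·m².
Spherical shell: I_cm = (2/3)MR² = (2/3)(2.22)(0.34)² = 0.17109 kg·m²; centre at d = 0.166 m, so I = I_cm + Md² gives I = 0.17109 + (2.22)(0.166)² = 0.23226 kg·m².
Total I = 0.062763 + 0.063153 + 0.23226 = 0.35818 kg·m².

0.358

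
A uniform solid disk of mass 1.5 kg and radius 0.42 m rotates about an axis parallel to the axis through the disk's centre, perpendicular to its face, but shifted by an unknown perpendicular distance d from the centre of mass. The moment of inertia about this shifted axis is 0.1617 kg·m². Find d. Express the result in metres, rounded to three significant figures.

0.140

About the centre-of-mass axis, I_cm = (1/2)MR² = (1/2)(1.5)(0.42)² = 0.1323 kg·m².
Parallel axis theorem: I = I_cm + Md², so Md² = 0.1617 − 0.1323 = 0.0294 kg·m².
d = √(0.0294 / 1.5) = 0.14 m.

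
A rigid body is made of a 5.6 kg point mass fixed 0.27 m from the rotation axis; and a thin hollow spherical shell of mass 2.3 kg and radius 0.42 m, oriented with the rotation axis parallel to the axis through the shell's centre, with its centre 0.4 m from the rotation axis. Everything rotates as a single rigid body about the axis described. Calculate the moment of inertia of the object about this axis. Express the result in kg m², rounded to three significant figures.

1.05

Point mass: I_cm = 0; centre at d = 0.27 m, so the parallel axis theorem gives I = 0 + (5.6)(0.27)² = 0.40824 kg m².
Spherical shell: I_cm = (2/3)MR² = (2/3)(2.3)(0.42)² = 0.27048 kg m²; centre at d = 0.4 m, so the parallel axis theorem gives I = 0.27048 + (2.3)(0.4)² = 0.63848 kg m².
Total I = 0.40824 + 0.63848 = 1.0467 kg m².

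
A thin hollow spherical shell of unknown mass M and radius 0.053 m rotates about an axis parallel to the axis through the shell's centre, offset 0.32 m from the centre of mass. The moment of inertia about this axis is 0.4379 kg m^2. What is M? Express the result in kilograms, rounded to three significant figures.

4.20

I = I_cm + Md² = (2/3)MR² + Md² = M·[0.666667·(0.053)² + (0.32)²] = M·0.10427.
So M = 0.4379 / 0.10427 = 4.1996 kg.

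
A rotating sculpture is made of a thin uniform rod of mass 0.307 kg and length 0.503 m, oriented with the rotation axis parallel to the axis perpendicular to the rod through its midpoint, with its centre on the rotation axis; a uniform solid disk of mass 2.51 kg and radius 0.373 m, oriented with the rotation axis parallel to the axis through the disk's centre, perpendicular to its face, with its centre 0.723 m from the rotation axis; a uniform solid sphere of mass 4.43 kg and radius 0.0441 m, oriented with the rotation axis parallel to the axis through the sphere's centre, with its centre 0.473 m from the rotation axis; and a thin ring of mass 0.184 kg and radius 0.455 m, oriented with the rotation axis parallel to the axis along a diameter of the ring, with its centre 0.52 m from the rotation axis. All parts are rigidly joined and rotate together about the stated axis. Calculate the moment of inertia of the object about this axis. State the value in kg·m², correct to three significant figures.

2.56

Thin rod: I_cm = (1/12)ML² = (1/12)(0.307)(0.503)² = 0.0064728 kg·m²; axis through the centre, so I = 0.0064728 kg·m².
Solid disk: I_cm = (1/2)MR² = (1/2)(2.51)(0.373)² = 0.17461 kg·m²; centre at d = 0.723 m, so the parallel axis theorem gives I = 0.17461 + (2.51)(0.723)² = 1.4867 kg·m².
Solid sphere: I_cm = (2/5)MR² = (2/5)(4.43)(0.0441)² = 0.0034462 kg·m²; centre at d = 0.473 m, so the parallel axis theorem gives I = 0.0034462 + (4.43)(0.473)² = 0.99457 kg·m².
Thin ring: I_cm = (1/2)MR² = (1/2)(0.184)(0.455)² = 0.019046 kg·m²; centre at d = 0.52 m, so the parallel axis theorem gives I = 0.019046 + (0.184)(0.52)² = 0.0688 kg·m².
Total I = 0.0064728 + 1.4867 + 0.99457 + 0.0688 = 2.5565 kg·m².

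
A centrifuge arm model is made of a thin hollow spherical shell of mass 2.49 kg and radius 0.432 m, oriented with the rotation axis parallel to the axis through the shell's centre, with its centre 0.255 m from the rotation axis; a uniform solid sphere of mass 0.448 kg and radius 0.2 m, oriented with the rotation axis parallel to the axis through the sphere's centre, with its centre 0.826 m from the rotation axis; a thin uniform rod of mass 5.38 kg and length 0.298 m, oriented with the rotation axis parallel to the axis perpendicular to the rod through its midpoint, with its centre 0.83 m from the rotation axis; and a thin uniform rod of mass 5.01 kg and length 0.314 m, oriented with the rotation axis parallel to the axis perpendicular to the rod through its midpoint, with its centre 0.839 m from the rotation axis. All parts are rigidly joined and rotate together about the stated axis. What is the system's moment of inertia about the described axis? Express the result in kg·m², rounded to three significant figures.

Spherical shell: I_cm = (2/3)MR² = (2/3)(2.49)(0.432)² = 0.3098 kg·m²; centre at d = 0.255 m, so I = I_cm + Md² gives I = 0.3098 + (2.49)(0.255)² = 0.47171 kg·m².
Solid sphere: I_cm = (2/5)MR² = (2/5)(0.448)(0.2)² = 0.007168 kg·m²; centre at d = 0.826 m, so I = I_cm + Md² gives I = 0.007168 + (0.448)(0.826)² = 0.31283 kg·m².
Thin rod: I_cm = (1/12)ML² = (1/12)(5.38)(0.298)² = 0.039814 kg·m²; centre at d = 0.83 m, so I = I_cm + Md² gives I = 0.039814 + (5.38)(0.83)² = 3.7461 kg·m².
Thin rod: I_cm = (1/12)ML² = (1/12)(5.01)(0.314)² = 0.041164 kg·m²; centre at d = 0.839 m, so I = I_cm + Md² gives I = 0.041164 + (5.01)(0.839)² = 3.5678 kg·m².
Total I = 0.47171 + 0.31283 + 3.7461 + 3.5678 = 8.0984 kg·m².

8.10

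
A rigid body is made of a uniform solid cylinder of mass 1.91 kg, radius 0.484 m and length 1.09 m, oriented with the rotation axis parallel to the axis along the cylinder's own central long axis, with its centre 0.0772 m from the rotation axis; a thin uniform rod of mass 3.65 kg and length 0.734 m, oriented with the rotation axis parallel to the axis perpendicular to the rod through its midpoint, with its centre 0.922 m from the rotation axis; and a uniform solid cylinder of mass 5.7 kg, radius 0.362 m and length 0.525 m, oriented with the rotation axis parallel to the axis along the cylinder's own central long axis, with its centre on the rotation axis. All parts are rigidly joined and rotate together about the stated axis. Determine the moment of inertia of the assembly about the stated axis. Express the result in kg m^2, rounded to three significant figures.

3.88

Solid cylinder: I_cm = (1/2)MR² = (1/2)(1.91)(0.484)² = 0.22371 kg m^2; centre at d = 0.0772 m, so the parallel axis theorem gives I = 0.22371 + (1.91)(0.0772)² = 0.2351 kg m^2.
Thin rod: I_cm = (1/12)ML² = (1/12)(3.65)(0.734)² = 0.16387 kg m^2; centre at d = 0.922 m, so the parallel axis theorem gives I = 0.16387 + (3.65)(0.922)² = 3.2667 kg m^2.
Solid cylinder: I_cm = (1/2)MR² = (1/2)(5.7)(0.362)² = 0.37348 kg m^2; axis through the centre, so I = 0.37348 kg m^2.
Total I = 0.2351 + 3.2667 + 0.37348 = 3.8753 kg m^2.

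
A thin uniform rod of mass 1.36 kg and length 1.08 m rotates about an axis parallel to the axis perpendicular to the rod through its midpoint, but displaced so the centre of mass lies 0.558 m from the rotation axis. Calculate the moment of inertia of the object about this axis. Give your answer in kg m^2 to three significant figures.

0.556

I_cm = (1/12)ML² = (1/12)(1.36)(1.08)² = 0.13219 kg m^2; centre at d = 0.558 m, so the parallel axis theorem gives I = 0.13219 + (1.36)(0.558)² = 0.55565 kg m^2.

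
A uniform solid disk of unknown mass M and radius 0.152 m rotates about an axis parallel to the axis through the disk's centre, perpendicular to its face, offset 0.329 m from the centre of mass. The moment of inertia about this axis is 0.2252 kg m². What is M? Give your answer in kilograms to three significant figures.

I = I_cm + Md² = (1/2)MR² + Md² = M·[0.5·(0.152)² + (0.329)²] = M·0.11979.
So M = 0.2252 / 0.11979 = 1.8799 kg.

1.88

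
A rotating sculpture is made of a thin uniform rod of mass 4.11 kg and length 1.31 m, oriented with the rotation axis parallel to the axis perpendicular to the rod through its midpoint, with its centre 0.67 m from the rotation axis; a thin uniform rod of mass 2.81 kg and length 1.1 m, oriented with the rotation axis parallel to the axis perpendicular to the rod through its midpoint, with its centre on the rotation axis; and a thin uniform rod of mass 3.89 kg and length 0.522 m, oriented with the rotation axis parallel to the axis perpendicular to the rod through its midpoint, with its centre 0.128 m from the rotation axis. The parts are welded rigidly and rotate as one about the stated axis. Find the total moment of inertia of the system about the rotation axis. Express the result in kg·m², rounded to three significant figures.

Thin rod: I_cm = (1/12)ML² = (1/12)(4.11)(1.31)² = 0.58776 kg·m²; centre at d = 0.67 m, so the parallel axis theorem gives I = 0.58776 + (4.11)(0.67)² = 2.4327 kg·m².
Thin rod: I_cm = (1/12)ML² = (1/12)(2.81)(1.1)² = 0.28334 kg·m²; axis through the centre, so I = 0.28334 kg·m².
Thin rod: I_cm = (1/12)ML² = (1/12)(3.89)(0.522)² = 0.08833 kg·m²; centre at d = 0.128 m, so the parallel axis theorem gives I = 0.08833 + (3.89)(0.128)² = 0.15206 kg·m².
Total I = 2.4327 + 0.28334 + 0.15206 = 2.8681 kg·m².

2.87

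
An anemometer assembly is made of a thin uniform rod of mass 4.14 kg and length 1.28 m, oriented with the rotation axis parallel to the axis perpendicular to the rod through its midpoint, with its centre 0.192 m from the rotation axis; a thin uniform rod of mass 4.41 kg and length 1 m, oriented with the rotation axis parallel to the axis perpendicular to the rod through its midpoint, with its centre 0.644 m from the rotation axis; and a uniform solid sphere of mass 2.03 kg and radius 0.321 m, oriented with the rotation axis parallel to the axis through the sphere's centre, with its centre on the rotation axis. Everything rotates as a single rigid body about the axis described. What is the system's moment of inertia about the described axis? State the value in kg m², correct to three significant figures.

3.00

Thin rod: I_cm = (1/12)ML² = (1/12)(4.14)(1.28)² = 0.56525 kg m²; centre at d = 0.192 m, so I = I_cm + Md² gives I = 0.56525 + (4.14)(0.192)² = 0.71786 kg m².
Thin rod: I_cm = (1/12)ML² = (1/12)(4.41)(1)² = 0.3675 kg m²; centre at d = 0.644 m, so I = I_cm + Md² gives I = 0.3675 + (4.41)(0.644)² = 2.1965 kg m².
Solid sphere: I_cm = (2/5)MR² = (2/5)(2.03)(0.321)² = 0.083669 kg m²; axis through the centre, so I = 0.083669 kg m².
Total I = 0.71786 + 2.1965 + 0.083669 = 2.998 kg m².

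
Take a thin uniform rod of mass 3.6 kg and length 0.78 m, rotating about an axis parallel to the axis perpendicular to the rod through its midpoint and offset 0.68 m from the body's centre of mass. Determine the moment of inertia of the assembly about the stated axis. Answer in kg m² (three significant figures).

1.85

I_cm = (1/12)ML² = (1/12)(3.6)(0.78)² = 0.18252 kg m²; centre at d = 0.68 m, so the parallel axis theorem gives I = 0.18252 + (3.6)(0.68)² = 1.8472 kg m².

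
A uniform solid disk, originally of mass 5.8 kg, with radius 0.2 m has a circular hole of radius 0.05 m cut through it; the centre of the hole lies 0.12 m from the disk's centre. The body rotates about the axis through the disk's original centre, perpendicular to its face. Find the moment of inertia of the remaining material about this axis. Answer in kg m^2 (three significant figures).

0.110

Unpierced body about its centre: I₀ = (1/2)MR² = (1/2)(5.8)(0.2)² = 0.116 kg m^2.
The removed disk has mass m = M·(r/R)² = (5.8)(0.05/0.2)² = 0.3625 kg (same uniform areal density).
Its moment of inertia about the rotation axis (parallel-axis theorem): I_hole = (1/2)mr² + md² = (1/2)(0.3625)(0.05)² + (0.3625)(0.12)² = 0.0056731 kg m^2.
Treating the hole as negative mass, I = I₀ − I_hole = 0.116 − 0.0056731 = 0.11033 kg m^2.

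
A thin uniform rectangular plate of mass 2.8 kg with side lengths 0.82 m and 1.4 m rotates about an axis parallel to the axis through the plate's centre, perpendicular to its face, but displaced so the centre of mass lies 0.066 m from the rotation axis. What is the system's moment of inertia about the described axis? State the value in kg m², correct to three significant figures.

0.626

I_cm = (1/12)M(a²+b²) = (1/12)(2.8)[(0.82)² + (1.4)²] = 0.61423 kg m²; centre at d = 0.066 m, so the parallel axis theorem gives I = 0.61423 + (2.8)(0.066)² = 0.62642 kg m².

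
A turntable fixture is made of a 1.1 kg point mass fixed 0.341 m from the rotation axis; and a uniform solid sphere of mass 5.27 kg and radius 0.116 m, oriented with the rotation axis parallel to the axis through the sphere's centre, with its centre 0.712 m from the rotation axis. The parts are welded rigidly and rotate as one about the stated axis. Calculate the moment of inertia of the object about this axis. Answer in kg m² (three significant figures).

Point mass: I_cm = 0; centre at d = 0.341 m, so the parallel axis theorem gives I = 0 + (1.1)(0.341)² = 0.12791 kg m².
Solid sphere: I_cm = (2/5)MR² = (2/5)(5.27)(0.116)² = 0.028365 kg m²; centre at d = 0.712 m, so the parallel axis theorem gives I = 0.028365 + (5.27)(0.712)² = 2.7 kg m².
Total I = 0.12791 + 2.7 = 2.8279 kg m².

2.83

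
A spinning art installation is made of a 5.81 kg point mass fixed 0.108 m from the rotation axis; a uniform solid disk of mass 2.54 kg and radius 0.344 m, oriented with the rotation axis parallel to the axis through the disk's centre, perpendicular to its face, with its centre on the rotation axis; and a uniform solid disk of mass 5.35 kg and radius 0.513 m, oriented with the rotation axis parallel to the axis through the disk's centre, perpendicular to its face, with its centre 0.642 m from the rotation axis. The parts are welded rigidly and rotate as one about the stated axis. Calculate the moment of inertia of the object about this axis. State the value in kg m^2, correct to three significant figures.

3.13

Point mass: I_cm = 0; centre at d = 0.108 m, so I = I_cm + Md² gives I = 0 + (5.81)(0.108)² = 0.067768 kg m^2.
Solid disk: I_cm = (1/2)MR² = (1/2)(2.54)(0.344)² = 0.15029 kg m^2; axis through the centre, so I = 0.15029 kg m^2.
Solid disk: I_cm = (1/2)MR² = (1/2)(5.35)(0.513)² = 0.70398 kg m^2; centre at d = 0.642 m, so I = I_cm + Md² gives I = 0.70398 + (5.35)(0.642)² = 2.9091 kg m^2.
Total I = 0.067768 + 0.15029 + 2.9091 = 3.1271 kg m^2.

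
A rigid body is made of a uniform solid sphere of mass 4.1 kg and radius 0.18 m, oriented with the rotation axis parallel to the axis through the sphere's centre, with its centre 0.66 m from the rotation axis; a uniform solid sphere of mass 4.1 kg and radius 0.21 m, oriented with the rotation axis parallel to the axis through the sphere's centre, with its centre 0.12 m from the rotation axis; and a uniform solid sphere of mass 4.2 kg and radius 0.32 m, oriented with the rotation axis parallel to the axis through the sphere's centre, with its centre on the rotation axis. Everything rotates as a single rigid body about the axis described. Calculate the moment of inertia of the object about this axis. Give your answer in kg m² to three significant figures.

Solid sphere: I_cm = (2/5)MR² = (2/5)(4.1)(0.18)² = 0.053136 kg m²; centre at d = 0.66 m, so the parallel axis theorem gives I = 0.053136 + (4.1)(0.66)² = 1.8391 kg m².
Solid sphere: I_cm = (2/5)MR² = (2/5)(4.1)(0.21)² = 0.072324 kg m²; centre at d = 0.12 m, so the parallel axis theorem gives I = 0.072324 + (4.1)(0.12)² = 0.13136 kg m².
Solid sphere: I_cm = (2/5)MR² = (2/5)(4.2)(0.32)² = 0.17203 kg m²; axis through the centre, so I = 0.17203 kg m².
Total I = 1.8391 + 0.13136 + 0.17203 = 2.1425 kg m².

2.14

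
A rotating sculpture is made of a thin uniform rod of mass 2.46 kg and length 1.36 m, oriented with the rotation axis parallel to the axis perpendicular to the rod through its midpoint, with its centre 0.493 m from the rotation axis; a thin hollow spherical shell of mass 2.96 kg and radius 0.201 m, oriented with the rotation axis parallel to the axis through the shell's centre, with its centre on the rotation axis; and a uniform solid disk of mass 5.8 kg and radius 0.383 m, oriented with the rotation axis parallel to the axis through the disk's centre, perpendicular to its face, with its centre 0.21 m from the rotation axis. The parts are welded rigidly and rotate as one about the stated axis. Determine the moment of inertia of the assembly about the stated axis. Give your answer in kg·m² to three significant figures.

Thin rod: I_cm = (1/12)ML² = (1/12)(2.46)(1.36)² = 0.37917 kg·m²; centre at d = 0.493 m, so I = I_cm + Md² gives I = 0.37917 + (2.46)(0.493)² = 0.97707 kg·m².
Spherical shell: I_cm = (2/3)MR² = (2/3)(2.96)(0.201)² = 0.079725 kg·m²; axis through the centre, so I = 0.079725 kg·m².
Solid disk: I_cm = (1/2)MR² = (1/2)(5.8)(0.383)² = 0.4254 kg·m²; centre at d = 0.21 m, so I = I_cm + Md² gives I = 0.4254 + (5.8)(0.21)² = 0.68118 kg·m².
Total I = 0.97707 + 0.079725 + 0.68118 = 1.738 kg·m².

1.74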